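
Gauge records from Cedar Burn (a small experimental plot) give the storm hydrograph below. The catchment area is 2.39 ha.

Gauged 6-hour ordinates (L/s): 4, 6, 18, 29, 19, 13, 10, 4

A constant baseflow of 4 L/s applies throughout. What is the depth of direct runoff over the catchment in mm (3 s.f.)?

Direct runoff: 0.0, 2.0, 14.0, 25.0, 15.0, 9.0, 6.0, 0.0 L/s; ΣQ_DR = 71.00 L/s.
V = ΣQ_DR · Δt = 71.00 × 21600 s = 1.534 × 10^6 L.
Over A = 2.39 ha, depth = V / A = 64.2 mm.

d ≈ 64.2 mm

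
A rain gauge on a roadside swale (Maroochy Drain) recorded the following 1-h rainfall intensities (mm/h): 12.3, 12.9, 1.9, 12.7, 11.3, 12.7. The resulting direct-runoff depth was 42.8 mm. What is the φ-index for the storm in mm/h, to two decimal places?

φ ≈ 3.82 mm/h

Only the 5 blocks with intensity above φ contribute runoff: 12.3, 12.9, 12.7, 11.3, 12.7 mm/h.
Σ(I−φ)·Δt = d  ⇒  (12.3+12.9+12.7+11.3+12.7 − 5φ)·1 = 42.8
φ = (61.90 − 42.8/1) / 5 = 3.82 mm/h.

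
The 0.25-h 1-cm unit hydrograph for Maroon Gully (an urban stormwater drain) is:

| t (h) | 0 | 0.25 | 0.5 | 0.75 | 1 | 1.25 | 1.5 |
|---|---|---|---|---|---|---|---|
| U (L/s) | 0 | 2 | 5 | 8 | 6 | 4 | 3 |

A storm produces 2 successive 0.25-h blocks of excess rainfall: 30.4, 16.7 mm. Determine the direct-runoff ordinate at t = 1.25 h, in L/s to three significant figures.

By discrete convolution, Q_j = Σ (P_i / 10 mm) · U_{j−i}.
At t = 1.25 h (j=5): Q = (30.4/10)·4 + (16.7/10)·6 = 22.2 L/s.

Q ≈ 22.2 L/s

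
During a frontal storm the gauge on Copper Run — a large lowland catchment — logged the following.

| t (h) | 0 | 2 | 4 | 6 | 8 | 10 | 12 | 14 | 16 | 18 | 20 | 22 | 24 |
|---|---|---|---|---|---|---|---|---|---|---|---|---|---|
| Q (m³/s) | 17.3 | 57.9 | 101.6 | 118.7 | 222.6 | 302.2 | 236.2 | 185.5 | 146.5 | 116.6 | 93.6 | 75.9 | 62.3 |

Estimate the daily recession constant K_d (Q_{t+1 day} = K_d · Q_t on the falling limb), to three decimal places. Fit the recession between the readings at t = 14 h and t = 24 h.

Between t = 14 h and t = 24 h the flow falls from 185.5 to 62.3 m³/s over 5×2 h = 10 h.
Per-interval ratio K = (62.3/185.5)^(1/5) = 0.8039; K_d = K^(24/2) = 0.073.

K_d ≈ 0.073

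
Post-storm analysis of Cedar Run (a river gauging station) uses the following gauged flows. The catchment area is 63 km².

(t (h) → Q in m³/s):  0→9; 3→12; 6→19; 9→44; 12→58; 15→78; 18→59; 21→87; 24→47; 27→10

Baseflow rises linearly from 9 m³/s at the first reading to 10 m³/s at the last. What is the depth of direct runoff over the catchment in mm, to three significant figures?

d ≈ 56.2 mm

Direct runoff: 0.00, 2.89, 9.78, 34.67, 48.56, 68.44, 49.33, 77.22, 37.11, 0.00 m³/s; ΣQ_DR = 328.0 m³/s.
V = ΣQ_DR · Δt = 328.0 × 10800 s = 3.542 × 10^6 m³.
Over A = 63 km², depth = V / A = 56.2 mm.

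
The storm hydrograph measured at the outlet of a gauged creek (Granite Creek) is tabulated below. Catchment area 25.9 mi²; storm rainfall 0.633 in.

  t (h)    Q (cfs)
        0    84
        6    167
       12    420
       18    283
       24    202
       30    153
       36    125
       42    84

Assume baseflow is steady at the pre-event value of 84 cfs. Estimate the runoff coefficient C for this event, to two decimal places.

ΣQ_DR = 846.0 cfs; V = ΣQ_DR·Δt = 1.827 × 10^7 ft³.
Runoff depth d = V / A = 0.3037 in.
C = d / P = 0.3037 / 0.633 = 0.48.

C ≈ 0.48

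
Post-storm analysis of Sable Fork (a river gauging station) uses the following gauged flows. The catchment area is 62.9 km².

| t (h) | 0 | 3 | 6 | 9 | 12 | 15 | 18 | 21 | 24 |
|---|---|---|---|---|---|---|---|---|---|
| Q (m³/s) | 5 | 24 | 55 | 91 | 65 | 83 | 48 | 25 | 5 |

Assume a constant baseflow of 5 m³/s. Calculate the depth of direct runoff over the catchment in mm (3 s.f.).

Direct runoff: 0.0, 19.0, 50.0, 86.0, 60.0, 78.0, 43.0, 20.0, 0.0 m³/s; ΣQ_DR = 356.0 m³/s.
V = ΣQ_DR · Δt = 356.0 × 10800 s = 3.845 × 10^6 m³.
Over A = 62.9 km², depth = V / A = 61.1 mm.

d ≈ 61.1 mm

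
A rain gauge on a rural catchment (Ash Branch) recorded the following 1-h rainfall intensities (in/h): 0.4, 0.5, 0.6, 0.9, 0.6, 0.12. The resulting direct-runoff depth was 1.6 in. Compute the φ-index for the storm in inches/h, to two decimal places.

φ ≈ 0.28 in/h

Only the 5 blocks with intensity above φ contribute runoff: 0.4, 0.5, 0.6, 0.9, 0.6 in/h.
Σ(I−φ)·Δt = d  ⇒  (0.4+0.5+0.6+0.9+0.6 − 5φ)·1 = 1.6
φ = (3.000 − 1.6/1) / 5 = 0.28 in/h.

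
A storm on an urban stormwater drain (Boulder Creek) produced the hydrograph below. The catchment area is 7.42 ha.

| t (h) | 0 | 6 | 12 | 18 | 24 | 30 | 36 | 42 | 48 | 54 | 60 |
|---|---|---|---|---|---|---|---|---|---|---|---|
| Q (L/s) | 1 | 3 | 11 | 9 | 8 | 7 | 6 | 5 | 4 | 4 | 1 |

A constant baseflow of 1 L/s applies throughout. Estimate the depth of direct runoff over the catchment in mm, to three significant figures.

d ≈ 14.0 mm

Direct runoff: 0.0, 2.0, 10.0, 8.0, 7.0, 6.0, 5.0, 4.0, 3.0, 3.0, 0.0 L/s; ΣQ_DR = 48.00 L/s.
V = ΣQ_DR · Δt = 48.00 × 21600 s = 1.037 × 10^6 L.
Over A = 7.42 ha, depth = V / A = 14.0 mm.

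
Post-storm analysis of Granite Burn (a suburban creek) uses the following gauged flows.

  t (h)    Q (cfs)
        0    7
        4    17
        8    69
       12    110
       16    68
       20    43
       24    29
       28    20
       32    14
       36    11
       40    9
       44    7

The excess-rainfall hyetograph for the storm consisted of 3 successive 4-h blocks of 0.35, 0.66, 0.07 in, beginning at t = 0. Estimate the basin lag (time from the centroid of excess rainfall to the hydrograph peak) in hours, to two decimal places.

Centroid of excess rainfall: t_c = Σ P_i·t̄_i / ΣP_i = 4.9630 h (block centres at 2, 6, 10 h).
Hydrograph peak occurs at t = 12 h, so basin lag t_L = 12 − 4.9630 = 7.04 h.

t_L ≈ 7.04 h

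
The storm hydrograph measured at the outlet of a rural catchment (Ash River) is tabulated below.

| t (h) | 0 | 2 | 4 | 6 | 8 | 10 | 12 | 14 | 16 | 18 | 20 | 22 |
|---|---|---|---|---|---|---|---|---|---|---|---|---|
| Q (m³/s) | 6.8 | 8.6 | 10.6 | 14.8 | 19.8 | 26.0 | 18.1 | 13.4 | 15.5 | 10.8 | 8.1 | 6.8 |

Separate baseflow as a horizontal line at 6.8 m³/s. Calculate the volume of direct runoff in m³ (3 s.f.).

V ≈ 5.59 × 10^5 m³

Direct-runoff ordinates (Q − Q_b): 0.0, 1.8, 3.8, 8.0, 13.0, 19.2, 11.3, 6.6, 8.7, 4.0, 1.3, 0.0 m³/s.
ΣQ_DR = 77.70 m³/s.
With Δt = 2 h = 7200 s, V = ΣQ_DR · Δt = 77.70 × 7200 = 5.59 × 10^5 m³.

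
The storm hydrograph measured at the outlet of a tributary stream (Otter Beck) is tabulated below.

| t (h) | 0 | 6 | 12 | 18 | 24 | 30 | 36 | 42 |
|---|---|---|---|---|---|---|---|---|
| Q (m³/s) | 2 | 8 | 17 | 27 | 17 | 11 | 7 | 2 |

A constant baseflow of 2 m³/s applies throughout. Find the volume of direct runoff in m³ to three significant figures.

V ≈ 1.62 × 10^6 m³

Direct-runoff ordinates (Q − Q_b): 0.0, 6.0, 15.0, 25.0, 15.0, 9.0, 5.0, 0.0 m³/s.
ΣQ_DR = 75.00 m³/s.
With Δt = 6 h = 21600 s, V = ΣQ_DR · Δt = 75.00 × 21600 = 1.62 × 10^6 m³.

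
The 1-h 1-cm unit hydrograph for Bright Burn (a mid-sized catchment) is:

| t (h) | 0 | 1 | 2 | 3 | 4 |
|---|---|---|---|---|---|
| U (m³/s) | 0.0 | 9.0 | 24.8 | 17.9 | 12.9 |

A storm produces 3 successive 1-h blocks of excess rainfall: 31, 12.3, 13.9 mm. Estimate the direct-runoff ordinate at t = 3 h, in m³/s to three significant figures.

By discrete convolution, Q_j = Σ (P_i / 10 mm) · U_{j−i}.
At t = 3 h (j=3): Q = (31/10)·17.9 + (12.3/10)·24.8 + (13.9/10)·9.0 = 98.5 m³/s.

Q ≈ 98.5 m³/s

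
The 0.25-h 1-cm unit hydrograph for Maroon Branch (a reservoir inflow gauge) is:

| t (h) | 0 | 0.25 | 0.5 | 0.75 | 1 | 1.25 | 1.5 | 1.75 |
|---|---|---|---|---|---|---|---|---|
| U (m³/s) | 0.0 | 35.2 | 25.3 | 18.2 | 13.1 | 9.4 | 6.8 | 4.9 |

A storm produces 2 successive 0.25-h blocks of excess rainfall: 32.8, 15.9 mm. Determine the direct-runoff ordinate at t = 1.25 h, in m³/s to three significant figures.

By discrete convolution, Q_j = Σ (P_i / 10 mm) · U_{j−i}.
At t = 1.25 h (j=5): Q = (32.8/10)·9.4 + (15.9/10)·13.1 = 51.7 m³/s.

Q ≈ 51.7 m³/s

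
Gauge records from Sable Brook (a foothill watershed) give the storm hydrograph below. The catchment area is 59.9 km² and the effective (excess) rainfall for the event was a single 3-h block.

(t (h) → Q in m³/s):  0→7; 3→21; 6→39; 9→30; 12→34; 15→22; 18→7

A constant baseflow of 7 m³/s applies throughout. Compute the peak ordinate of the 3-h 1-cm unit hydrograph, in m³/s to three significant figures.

Direct runoff: 0.0, 14.0, 32.0, 23.0, 27.0, 15.0, 0.0 m³/s; ΣQ_DR = 111.0 m³/s, peak = 32.0 m³/s.
Runoff depth d = ΣQ_DR·Δt / A = 111.0 × 10800 / (59.9 km²) = 20.01 mm.
The 1-cm UH is the DRH scaled by (10 mm)/d, so U_p = 32.0 × 10/20.01 = 16.0 m³/s.

U_p ≈ 16.0 m³/s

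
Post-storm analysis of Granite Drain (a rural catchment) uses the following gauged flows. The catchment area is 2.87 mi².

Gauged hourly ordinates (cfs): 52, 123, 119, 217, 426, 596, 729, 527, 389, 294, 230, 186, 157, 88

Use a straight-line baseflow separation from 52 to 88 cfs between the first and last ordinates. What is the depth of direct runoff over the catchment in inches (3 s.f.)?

Direct runoff: 0.00, 68.23, 61.46, 156.69, 362.92, 530.15, 660.38, 455.62, 314.85, 217.08, 150.31, 103.54, 71.77, 0.00 cfs; ΣQ_DR = 3153 cfs.
V = ΣQ_DR · Δt = 3153 × 3600 s = 1.135 × 10^7 ft³.
Over A = 2.87 mi², depth = V / A = 1.70 in.

d ≈ 1.70 in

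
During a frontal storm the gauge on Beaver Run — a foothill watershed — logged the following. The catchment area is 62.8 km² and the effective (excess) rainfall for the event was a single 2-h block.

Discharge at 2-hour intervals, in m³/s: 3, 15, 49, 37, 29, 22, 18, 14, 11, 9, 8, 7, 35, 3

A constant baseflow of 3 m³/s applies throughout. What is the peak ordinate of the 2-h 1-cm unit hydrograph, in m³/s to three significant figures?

Direct runoff: 0.0, 12.0, 46.0, 34.0, 26.0, 19.0, 15.0, 11.0, 8.0, 6.0, 5.0, 4.0, 32.0, 0.0 m³/s; ΣQ_DR = 218.0 m³/s, peak = 46.0 m³/s.
Runoff depth d = ΣQ_DR·Δt / A = 218.0 × 7200 / (62.8 km²) = 24.99 mm.
The 1-cm UH is the DRH scaled by (10 mm)/d, so U_p = 46.0 × 10/24.99 = 18.4 m³/s.

U_p ≈ 18.4 m³/s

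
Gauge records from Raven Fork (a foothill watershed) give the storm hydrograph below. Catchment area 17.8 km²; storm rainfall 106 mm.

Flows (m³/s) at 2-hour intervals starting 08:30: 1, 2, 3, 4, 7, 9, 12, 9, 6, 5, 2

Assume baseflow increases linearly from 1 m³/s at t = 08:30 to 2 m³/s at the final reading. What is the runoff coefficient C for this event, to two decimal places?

C ≈ 0.17

ΣQ_DR = 43.50 m³/s; V = ΣQ_DR·Δt = 3.132 × 10^5 m³.
Runoff depth d = V / A = 17.60 mm.
C = d / P = 17.60 / 106 = 0.17.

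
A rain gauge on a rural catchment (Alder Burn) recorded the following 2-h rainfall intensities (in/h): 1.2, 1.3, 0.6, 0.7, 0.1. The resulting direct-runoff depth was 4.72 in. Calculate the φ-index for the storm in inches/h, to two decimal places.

φ ≈ 0.36 in/h

Only the 4 blocks with intensity above φ contribute runoff: 1.2, 1.3, 0.6, 0.7 in/h.
Σ(I−φ)·Δt = d  ⇒  (1.2+1.3+0.6+0.7 − 4φ)·2 = 4.72
φ = (3.800 − 4.72/2) / 4 = 0.36 in/h.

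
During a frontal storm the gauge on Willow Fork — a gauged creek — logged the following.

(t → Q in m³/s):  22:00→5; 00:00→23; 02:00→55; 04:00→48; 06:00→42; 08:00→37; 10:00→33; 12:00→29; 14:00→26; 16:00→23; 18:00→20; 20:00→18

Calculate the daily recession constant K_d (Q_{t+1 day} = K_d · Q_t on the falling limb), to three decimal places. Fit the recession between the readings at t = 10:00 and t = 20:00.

Between t = 10:00 and t = 20:00 the flow falls from 33 to 18 m³/s over 5×2 h = 10 h.
Per-interval ratio K = (18/33)^(1/5) = 0.8858; K_d = K^(24/2) = 0.233.

K_d ≈ 0.233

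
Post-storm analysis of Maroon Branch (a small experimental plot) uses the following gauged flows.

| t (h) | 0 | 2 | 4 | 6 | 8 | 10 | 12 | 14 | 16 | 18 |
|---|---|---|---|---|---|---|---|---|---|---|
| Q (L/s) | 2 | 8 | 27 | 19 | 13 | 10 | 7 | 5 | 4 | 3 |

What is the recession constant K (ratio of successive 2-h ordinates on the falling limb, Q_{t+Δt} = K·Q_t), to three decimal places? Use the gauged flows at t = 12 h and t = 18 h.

K ≈ 0.754

Using the recession-limb readings at t = 12 h and t = 18 h: Q falls from 7 to 3 L/s over 3 intervals.
K = (Q₂/Q₁)^(1/3) = (3/7)^(1/3) = 0.754.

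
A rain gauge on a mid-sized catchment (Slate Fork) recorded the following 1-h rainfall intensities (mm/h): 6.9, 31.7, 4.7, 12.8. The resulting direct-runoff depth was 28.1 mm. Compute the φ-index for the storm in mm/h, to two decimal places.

Only the 2 blocks with intensity above φ contribute runoff: 31.7, 12.8 mm/h.
Σ(I−φ)·Δt = d  ⇒  (31.7+12.8 − 2φ)·1 = 28.1
φ = (44.50 − 28.1/1) / 2 = 8.20 mm/h.

φ ≈ 8.20 mm/h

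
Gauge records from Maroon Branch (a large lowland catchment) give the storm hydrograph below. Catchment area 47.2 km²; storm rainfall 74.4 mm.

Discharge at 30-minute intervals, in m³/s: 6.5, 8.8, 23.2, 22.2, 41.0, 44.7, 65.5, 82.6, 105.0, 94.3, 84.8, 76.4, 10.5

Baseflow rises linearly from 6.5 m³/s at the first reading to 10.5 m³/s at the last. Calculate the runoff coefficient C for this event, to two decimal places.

C ≈ 0.28

ΣQ_DR = 555.0 m³/s; V = ΣQ_DR·Δt = 9.990 × 10^5 m³.
Runoff depth d = V / A = 21.17 mm.
C = d / P = 21.17 / 74.4 = 0.28.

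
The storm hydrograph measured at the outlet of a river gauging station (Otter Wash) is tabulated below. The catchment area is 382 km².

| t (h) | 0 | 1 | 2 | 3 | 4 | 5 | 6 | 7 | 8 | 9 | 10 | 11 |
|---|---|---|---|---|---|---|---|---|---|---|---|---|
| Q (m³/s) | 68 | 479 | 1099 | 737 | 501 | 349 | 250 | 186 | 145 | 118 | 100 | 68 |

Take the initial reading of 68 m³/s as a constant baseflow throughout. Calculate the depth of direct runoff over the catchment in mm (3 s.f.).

d ≈ 30.9 mm

Direct runoff: 0.0, 411.0, 1031.0, 669.0, 433.0, 281.0, 182.0, 118.0, 77.0, 50.0, 32.0, 0.0 m³/s; ΣQ_DR = 3284 m³/s.
V = ΣQ_DR · Δt = 3284 × 3600 s = 1.182 × 10^7 m³.
Over A = 382 km², depth = V / A = 30.9 mm.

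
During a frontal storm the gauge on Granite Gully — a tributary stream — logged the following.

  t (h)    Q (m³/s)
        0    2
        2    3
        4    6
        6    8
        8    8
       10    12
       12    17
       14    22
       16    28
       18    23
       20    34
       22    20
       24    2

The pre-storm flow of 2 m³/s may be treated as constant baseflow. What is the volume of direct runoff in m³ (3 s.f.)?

V ≈ 1.14 × 10^6 m³

Direct-runoff ordinates (Q − Q_b): 0.0, 1.0, 4.0, 6.0, 6.0, 10.0, 15.0, 20.0, 26.0, 21.0, 32.0, 18.0, 0.0 m³/s.
ΣQ_DR = 159.0 m³/s.
With Δt = 2 h = 7200 s, V = ΣQ_DR · Δt = 159.0 × 7200 = 1.14 × 10^6 m³.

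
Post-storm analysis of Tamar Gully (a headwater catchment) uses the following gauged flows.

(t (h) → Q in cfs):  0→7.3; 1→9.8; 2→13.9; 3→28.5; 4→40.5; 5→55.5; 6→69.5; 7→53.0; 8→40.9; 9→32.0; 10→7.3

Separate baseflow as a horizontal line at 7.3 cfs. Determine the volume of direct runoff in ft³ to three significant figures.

Direct-runoff ordinates (Q − Q_b): 0.0, 2.5, 6.6, 21.2, 33.2, 48.2, 62.2, 45.7, 33.6, 24.7, 0.0 cfs.
ΣQ_DR = 277.9 cfs.
With Δt = 1 h = 3600 s, V = ΣQ_DR · Δt = 277.9 × 3600 = 1.00 × 10^6 ft³.

V ≈ 1.00 × 10^6 ft³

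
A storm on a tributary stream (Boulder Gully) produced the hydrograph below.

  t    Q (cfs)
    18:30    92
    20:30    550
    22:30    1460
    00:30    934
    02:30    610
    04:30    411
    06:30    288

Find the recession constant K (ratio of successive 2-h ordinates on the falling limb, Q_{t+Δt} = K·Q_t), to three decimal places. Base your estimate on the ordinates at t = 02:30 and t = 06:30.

Using the recession-limb readings at t = 02:30 and t = 06:30: Q falls from 610 to 288 cfs over 2 intervals.
K = (Q₂/Q₁)^(1/2) = (288/610)^(1/2) = 0.687.

K ≈ 0.687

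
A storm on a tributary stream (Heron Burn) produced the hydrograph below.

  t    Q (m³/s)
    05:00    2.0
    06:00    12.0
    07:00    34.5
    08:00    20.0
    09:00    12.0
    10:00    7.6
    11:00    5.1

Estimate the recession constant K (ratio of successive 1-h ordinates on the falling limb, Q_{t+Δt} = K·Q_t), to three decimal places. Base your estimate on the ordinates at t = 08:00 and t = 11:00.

K ≈ 0.634

Using the recession-limb readings at t = 08:00 and t = 11:00: Q falls from 20.0 to 5.1 m³/s over 3 intervals.
K = (Q₂/Q₁)^(1/3) = (5.1/20.0)^(1/3) = 0.634.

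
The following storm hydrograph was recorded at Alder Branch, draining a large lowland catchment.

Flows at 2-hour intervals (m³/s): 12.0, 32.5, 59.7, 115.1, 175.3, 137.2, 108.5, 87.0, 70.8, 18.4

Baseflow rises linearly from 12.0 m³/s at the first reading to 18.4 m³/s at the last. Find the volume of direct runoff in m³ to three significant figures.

Direct-runoff ordinates (Q − Q_b): 0.00, 19.79, 46.28, 100.97, 160.46, 121.64, 92.23, 70.02, 53.11, 0.00 m³/s.
ΣQ_DR = 664.5 m³/s.
With Δt = 2 h = 7200 s, V = ΣQ_DR · Δt = 664.5 × 7200 = 4.78 × 10^6 m³.

V ≈ 4.78 × 10^6 m³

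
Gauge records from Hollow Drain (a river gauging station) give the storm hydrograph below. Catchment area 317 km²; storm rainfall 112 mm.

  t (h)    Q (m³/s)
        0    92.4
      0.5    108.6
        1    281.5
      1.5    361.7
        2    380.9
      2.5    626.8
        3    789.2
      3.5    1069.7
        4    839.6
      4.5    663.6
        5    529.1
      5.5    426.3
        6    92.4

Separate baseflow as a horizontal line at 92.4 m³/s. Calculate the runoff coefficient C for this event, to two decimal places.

ΣQ_DR = 5061 m³/s; V = ΣQ_DR·Δt = 9.109 × 10^6 m³.
Runoff depth d = V / A = 28.74 mm.
C = d / P = 28.74 / 112 = 0.26.

C ≈ 0.26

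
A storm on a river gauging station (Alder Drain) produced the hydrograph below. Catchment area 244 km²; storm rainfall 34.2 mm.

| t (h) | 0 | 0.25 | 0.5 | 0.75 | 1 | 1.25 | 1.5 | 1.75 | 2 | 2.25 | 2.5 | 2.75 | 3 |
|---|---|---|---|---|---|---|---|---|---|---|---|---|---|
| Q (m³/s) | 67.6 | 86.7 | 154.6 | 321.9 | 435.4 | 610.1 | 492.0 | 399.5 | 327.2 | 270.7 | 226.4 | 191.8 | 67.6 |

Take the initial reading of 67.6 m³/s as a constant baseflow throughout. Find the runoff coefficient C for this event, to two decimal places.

ΣQ_DR = 2773 m³/s; V = ΣQ_DR·Δt = 2.495 × 10^6 m³.
Runoff depth d = V / A = 10.23 mm.
C = d / P = 10.23 / 34.2 = 0.30.

C ≈ 0.30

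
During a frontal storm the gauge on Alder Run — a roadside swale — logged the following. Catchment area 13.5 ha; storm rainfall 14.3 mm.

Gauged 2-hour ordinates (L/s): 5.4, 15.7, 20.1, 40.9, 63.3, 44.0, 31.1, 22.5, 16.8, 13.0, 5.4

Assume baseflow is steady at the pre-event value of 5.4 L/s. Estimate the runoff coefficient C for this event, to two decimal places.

C ≈ 0.82

ΣQ_DR = 218.8 L/s; V = ΣQ_DR·Δt = 1.575 × 10^6 L.
Runoff depth d = V / A = 11.67 mm.
C = d / P = 11.67 / 14.3 = 0.82.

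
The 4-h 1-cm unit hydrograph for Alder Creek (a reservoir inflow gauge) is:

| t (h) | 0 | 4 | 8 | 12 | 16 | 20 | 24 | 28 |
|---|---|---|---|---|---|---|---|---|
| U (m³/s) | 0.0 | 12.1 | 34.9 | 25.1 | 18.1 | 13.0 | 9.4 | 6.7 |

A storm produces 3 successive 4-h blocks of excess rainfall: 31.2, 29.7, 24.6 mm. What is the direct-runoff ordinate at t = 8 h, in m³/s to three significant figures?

Q ≈ 145 m³/s

By discrete convolution, Q_j = Σ (P_i / 10 mm) · U_{j−i}.
At t = 8 h (j=2): Q = (31.2/10)·34.9 + (29.7/10)·12.1 + (24.6/10)·0.0 = 145 m³/s.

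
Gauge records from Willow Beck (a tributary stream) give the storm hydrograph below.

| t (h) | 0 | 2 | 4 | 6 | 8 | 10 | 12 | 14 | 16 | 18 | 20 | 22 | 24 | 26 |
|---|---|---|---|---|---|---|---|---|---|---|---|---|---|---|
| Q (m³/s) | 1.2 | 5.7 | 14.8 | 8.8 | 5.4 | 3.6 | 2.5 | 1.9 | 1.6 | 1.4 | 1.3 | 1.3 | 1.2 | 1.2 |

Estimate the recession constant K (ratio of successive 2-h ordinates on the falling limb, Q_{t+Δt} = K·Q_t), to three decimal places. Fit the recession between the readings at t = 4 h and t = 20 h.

K ≈ 0.738

Using the recession-limb readings at t = 4 h and t = 20 h: Q falls from 14.8 to 1.3 m³/s over 8 intervals.
K = (Q₂/Q₁)^(1/8) = (1.3/14.8)^(1/8) = 0.738.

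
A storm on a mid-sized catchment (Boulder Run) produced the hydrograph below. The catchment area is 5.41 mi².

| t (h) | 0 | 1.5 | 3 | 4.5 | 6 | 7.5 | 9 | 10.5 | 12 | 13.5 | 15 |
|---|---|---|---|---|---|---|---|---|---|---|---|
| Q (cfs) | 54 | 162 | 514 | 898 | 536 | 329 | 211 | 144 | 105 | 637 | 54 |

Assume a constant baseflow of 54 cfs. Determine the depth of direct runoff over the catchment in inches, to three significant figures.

Direct runoff: 0.0, 108.0, 460.0, 844.0, 482.0, 275.0, 157.0, 90.0, 51.0, 583.0, 0.0 cfs; ΣQ_DR = 3050 cfs.
V = ΣQ_DR · Δt = 3050 × 5400 s = 1.647 × 10^7 ft³.
Over A = 5.41 mi², depth = V / A = 1.31 in.

d ≈ 1.31 in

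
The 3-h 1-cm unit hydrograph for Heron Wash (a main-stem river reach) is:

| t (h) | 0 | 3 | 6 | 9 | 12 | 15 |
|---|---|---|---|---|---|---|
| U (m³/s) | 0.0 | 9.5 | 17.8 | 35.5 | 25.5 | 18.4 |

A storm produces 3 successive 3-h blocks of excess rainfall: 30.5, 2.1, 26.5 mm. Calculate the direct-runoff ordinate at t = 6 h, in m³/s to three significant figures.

By discrete convolution, Q_j = Σ (P_i / 10 mm) · U_{j−i}.
At t = 6 h (j=2): Q = (30.5/10)·17.8 + (2.1/10)·9.5 + (26.5/10)·0.0 = 56.3 m³/s.

Q ≈ 56.3 m³/s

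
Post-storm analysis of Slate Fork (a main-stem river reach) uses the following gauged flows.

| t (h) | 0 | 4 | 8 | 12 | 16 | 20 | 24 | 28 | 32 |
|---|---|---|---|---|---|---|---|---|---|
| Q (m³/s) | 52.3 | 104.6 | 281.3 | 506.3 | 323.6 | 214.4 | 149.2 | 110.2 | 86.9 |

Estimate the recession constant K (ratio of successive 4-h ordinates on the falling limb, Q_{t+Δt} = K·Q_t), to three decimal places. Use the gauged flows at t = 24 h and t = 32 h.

Using the recession-limb readings at t = 24 h and t = 32 h: Q falls from 149.2 to 86.9 m³/s over 2 intervals.
K = (Q₂/Q₁)^(1/2) = (86.9/149.2)^(1/2) = 0.763.

K ≈ 0.763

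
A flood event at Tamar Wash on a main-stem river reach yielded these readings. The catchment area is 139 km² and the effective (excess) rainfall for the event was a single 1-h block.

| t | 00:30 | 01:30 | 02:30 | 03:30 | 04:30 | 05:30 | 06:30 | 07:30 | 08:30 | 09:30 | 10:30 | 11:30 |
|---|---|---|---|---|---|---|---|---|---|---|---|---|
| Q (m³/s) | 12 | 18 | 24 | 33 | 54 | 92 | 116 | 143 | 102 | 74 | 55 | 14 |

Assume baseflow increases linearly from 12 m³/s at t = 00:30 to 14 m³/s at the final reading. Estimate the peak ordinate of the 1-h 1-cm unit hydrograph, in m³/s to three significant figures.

Direct runoff: 0.00, 5.82, 11.64, 20.45, 41.27, 79.09, 102.91, 129.73, 88.55, 60.36, 41.18, 0.00 m³/s; ΣQ_DR = 581.0 m³/s, peak = 129.73 m³/s.
Runoff depth d = ΣQ_DR·Δt / A = 581.0 × 3600 / (139 km²) = 15.05 mm.
The 1-cm UH is the DRH scaled by (10 mm)/d, so U_p = 129.73 × 10/15.05 = 86.2 m³/s.

U_p ≈ 86.2 m³/s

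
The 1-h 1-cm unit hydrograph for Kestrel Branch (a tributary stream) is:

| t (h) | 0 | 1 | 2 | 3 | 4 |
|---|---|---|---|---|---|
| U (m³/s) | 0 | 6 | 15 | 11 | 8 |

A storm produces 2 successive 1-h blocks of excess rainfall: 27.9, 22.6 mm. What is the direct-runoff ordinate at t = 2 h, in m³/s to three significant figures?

By discrete convolution, Q_j = Σ (P_i / 10 mm) · U_{j−i}.
At t = 2 h (j=2): Q = (27.9/10)·15 + (22.6/10)·6 = 55.4 m³/s.

Q ≈ 55.4 m³/s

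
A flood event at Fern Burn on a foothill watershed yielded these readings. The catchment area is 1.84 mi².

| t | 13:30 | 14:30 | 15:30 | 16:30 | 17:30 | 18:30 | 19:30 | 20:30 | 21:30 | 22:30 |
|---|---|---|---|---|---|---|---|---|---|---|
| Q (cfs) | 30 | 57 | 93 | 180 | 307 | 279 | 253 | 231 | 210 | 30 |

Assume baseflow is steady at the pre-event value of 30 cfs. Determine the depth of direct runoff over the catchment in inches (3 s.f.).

d ≈ 1.15 in

Direct runoff: 0.0, 27.0, 63.0, 150.0, 277.0, 249.0, 223.0, 201.0, 180.0, 0.0 cfs; ΣQ_DR = 1370 cfs.
V = ΣQ_DR · Δt = 1370 × 3600 s = 4.932 × 10^6 ft³.
Over A = 1.84 mi², depth = V / A = 1.15 in.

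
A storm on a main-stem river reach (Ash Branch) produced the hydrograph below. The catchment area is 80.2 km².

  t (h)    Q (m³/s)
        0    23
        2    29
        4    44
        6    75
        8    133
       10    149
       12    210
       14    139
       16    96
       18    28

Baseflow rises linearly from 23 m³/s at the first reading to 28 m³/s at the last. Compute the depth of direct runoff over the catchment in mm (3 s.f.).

Direct runoff: 0.00, 5.44, 19.89, 50.33, 107.78, 123.22, 183.67, 112.11, 68.56, 0.00 m³/s; ΣQ_DR = 671.0 m³/s.
V = ΣQ_DR · Δt = 671.0 × 7200 s = 4.831 × 10^6 m³.
Over A = 80.2 km², depth = V / A = 60.2 mm.

d ≈ 60.2 mm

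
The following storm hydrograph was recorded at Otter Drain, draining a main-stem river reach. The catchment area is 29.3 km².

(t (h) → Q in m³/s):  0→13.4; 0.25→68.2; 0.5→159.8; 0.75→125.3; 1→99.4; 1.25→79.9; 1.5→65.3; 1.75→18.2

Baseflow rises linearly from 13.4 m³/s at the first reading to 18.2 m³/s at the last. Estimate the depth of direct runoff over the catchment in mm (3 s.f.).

Direct runoff: 0.00, 54.11, 145.03, 109.84, 83.26, 63.07, 47.79, 0.00 m³/s; ΣQ_DR = 503.1 m³/s.
V = ΣQ_DR · Δt = 503.1 × 900 s = 4.528 × 10^5 m³.
Over A = 29.3 km², depth = V / A = 15.5 mm.

d ≈ 15.5 mm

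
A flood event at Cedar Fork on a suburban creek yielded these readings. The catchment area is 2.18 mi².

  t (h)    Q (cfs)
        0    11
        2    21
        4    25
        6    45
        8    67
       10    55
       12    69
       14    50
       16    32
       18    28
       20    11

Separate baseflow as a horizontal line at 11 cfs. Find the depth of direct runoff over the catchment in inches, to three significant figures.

Direct runoff: 0.0, 10.0, 14.0, 34.0, 56.0, 44.0, 58.0, 39.0, 21.0, 17.0, 0.0 cfs; ΣQ_DR = 293.0 cfs.
V = ΣQ_DR · Δt = 293.0 × 7200 s = 2.110 × 10^6 ft³.
Over A = 2.18 mi², depth = V / A = 0.417 in.

d ≈ 0.417 in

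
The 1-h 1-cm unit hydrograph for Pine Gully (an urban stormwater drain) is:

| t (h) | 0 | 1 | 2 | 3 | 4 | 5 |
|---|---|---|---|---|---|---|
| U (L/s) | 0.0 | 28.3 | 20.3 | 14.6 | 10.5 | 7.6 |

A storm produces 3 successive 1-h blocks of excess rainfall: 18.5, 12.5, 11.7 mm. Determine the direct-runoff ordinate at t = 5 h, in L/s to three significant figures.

Q ≈ 44.3 L/s

By discrete convolution, Q_j = Σ (P_i / 10 mm) · U_{j−i}.
At t = 5 h (j=5): Q = (18.5/10)·7.6 + (12.5/10)·10.5 + (11.7/10)·14.6 = 44.3 L/s.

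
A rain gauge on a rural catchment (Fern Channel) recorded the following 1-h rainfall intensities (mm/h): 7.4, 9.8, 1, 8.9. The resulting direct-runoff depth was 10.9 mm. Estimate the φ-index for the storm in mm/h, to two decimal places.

φ ≈ 5.07 mm/h

Only the 3 blocks with intensity above φ contribute runoff: 7.4, 9.8, 8.9 mm/h.
Σ(I−φ)·Δt = d  ⇒  (7.4+9.8+8.9 − 3φ)·1 = 10.9
φ = (26.10 − 10.9/1) / 3 = 5.07 mm/h.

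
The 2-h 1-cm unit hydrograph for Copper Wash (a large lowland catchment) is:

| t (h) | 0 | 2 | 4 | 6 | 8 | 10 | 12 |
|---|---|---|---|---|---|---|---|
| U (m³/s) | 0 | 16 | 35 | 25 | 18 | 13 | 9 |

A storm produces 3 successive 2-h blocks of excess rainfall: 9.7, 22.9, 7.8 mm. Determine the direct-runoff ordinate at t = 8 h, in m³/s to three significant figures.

By discrete convolution, Q_j = Σ (P_i / 10 mm) · U_{j−i}.
At t = 8 h (j=4): Q = (9.7/10)·18 + (22.9/10)·25 + (7.8/10)·35 = 102 m³/s.

Q ≈ 102 m³/s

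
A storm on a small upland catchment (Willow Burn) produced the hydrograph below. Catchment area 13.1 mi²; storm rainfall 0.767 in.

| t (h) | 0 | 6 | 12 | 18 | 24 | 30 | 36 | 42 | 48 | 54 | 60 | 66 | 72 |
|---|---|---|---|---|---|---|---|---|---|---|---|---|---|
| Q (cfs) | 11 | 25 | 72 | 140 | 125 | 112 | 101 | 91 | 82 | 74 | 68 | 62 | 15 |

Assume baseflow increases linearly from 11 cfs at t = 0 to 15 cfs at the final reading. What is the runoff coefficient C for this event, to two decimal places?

ΣQ_DR = 809.0 cfs; V = ΣQ_DR·Δt = 1.747 × 10^7 ft³.
Runoff depth d = V / A = 0.5742 in.
C = d / P = 0.5742 / 0.767 = 0.75.

C ≈ 0.75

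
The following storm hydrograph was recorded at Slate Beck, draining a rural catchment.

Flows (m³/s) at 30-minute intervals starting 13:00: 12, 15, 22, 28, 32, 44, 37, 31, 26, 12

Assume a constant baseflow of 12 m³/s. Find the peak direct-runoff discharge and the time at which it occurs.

Q_p = 32.0 m³/s at t = 15:30

Subtracting baseflow gives direct-runoff ordinates: 0.0, 3.0, 10.0, 16.0, 20.0, 32.0, 25.0, 19.0, 14.0, 0.0 m³/s.
The maximum is 32.0 m³/s, occurring at the reading for t = 15:30.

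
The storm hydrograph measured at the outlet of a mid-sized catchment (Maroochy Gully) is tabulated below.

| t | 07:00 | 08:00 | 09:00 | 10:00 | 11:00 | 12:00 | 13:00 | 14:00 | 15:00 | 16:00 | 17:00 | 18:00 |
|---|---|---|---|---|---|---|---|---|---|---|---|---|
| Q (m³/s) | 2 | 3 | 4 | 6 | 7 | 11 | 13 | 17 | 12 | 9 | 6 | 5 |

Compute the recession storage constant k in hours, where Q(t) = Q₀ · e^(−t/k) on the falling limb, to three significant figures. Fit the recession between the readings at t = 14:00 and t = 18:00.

On the falling limb, Q drops from 17 to 5 m³/s between t = 14:00 and t = 18:00 (Δt = 4 h).
k = −Δt / ln(Q₂/Q₁) = −4 / ln(5/17) = 3.27 h.

k ≈ 3.27 h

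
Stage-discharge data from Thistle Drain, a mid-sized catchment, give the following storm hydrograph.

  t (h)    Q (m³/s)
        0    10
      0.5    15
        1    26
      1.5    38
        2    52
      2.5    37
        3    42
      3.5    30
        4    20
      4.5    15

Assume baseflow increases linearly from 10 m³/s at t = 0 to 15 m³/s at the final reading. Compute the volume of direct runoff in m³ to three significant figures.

Direct-runoff ordinates (Q − Q_b): 0.00, 4.44, 14.89, 26.33, 39.78, 24.22, 28.67, 16.11, 5.56, 0.00 m³/s.
ΣQ_DR = 160.0 m³/s.
With Δt = 0.5 h = 1800 s, V = ΣQ_DR · Δt = 160.0 × 1800 = 2.88 × 10^5 m³.

V ≈ 2.88 × 10^5 m³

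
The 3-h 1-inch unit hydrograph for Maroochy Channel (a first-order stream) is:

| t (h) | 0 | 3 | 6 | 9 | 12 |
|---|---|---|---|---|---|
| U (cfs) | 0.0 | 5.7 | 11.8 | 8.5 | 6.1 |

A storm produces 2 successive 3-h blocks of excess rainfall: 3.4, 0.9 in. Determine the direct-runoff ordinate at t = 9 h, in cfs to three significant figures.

By discrete convolution, Q_j = Σ (P_i / 1 in) · U_{j−i}.
At t = 9 h (j=3): Q = (3.4/1)·8.5 + (0.9/1)·11.8 = 39.5 cfs.

Q ≈ 39.5 cfs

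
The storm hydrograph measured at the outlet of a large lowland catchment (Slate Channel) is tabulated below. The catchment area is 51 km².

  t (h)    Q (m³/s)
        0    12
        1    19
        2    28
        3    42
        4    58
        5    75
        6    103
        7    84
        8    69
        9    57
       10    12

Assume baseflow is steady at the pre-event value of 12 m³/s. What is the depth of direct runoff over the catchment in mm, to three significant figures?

d ≈ 30.1 mm

Direct runoff: 0.0, 7.0, 16.0, 30.0, 46.0, 63.0, 91.0, 72.0, 57.0, 45.0, 0.0 m³/s; ΣQ_DR = 427.0 m³/s.
V = ΣQ_DR · Δt = 427.0 × 3600 s = 1.537 × 10^6 m³.
Over A = 51 km², depth = V / A = 30.1 mm.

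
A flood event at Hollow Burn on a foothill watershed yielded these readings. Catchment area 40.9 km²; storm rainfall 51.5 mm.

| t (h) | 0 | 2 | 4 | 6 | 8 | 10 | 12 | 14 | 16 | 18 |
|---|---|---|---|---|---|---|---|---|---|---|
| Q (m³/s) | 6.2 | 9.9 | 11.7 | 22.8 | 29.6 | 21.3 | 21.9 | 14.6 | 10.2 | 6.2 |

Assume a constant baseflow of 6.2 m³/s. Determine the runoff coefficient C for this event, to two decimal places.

ΣQ_DR = 92.40 m³/s; V = ΣQ_DR·Δt = 6.653 × 10^5 m³.
Runoff depth d = V / A = 16.27 mm.
C = d / P = 16.27 / 51.5 = 0.32.

C ≈ 0.32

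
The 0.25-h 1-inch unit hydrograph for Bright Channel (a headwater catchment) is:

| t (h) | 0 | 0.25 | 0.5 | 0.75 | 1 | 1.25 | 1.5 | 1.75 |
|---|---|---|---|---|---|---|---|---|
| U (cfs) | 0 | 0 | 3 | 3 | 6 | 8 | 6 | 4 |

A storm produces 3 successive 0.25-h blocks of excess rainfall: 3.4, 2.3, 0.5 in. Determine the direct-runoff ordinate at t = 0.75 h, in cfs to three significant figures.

Q ≈ 17.1 cfs

By discrete convolution, Q_j = Σ (P_i / 1 in) · U_{j−i}.
At t = 0.75 h (j=3): Q = (3.4/1)·3 + (2.3/1)·3 + (0.5/1)·0 = 17.1 cfs.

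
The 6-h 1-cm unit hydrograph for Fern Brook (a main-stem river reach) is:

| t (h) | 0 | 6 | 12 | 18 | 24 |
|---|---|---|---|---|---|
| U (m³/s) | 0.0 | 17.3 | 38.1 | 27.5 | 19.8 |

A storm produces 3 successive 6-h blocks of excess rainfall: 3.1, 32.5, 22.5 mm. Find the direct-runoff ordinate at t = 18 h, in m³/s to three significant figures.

By discrete convolution, Q_j = Σ (P_i / 10 mm) · U_{j−i}.
At t = 18 h (j=3): Q = (3.1/10)·27.5 + (32.5/10)·38.1 + (22.5/10)·17.3 = 171 m³/s.

Q ≈ 171 m³/s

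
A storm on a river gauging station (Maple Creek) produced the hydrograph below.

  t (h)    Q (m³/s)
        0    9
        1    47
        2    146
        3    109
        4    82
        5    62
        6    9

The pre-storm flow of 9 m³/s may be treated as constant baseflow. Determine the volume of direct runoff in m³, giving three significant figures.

V ≈ 1.44 × 10^6 m³

Direct-runoff ordinates (Q − Q_b): 0.0, 38.0, 137.0, 100.0, 73.0, 53.0, 0.0 m³/s.
ΣQ_DR = 401.0 m³/s.
With Δt = 1 h = 3600 s, V = ΣQ_DR · Δt = 401.0 × 3600 = 1.44 × 10^6 m³.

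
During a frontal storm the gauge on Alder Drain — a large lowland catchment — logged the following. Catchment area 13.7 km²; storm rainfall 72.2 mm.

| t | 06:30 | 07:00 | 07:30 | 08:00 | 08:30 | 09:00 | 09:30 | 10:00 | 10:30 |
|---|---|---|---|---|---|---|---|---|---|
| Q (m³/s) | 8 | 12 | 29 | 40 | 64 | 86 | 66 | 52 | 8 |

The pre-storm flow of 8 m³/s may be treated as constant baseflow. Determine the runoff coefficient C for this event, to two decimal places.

C ≈ 0.53

ΣQ_DR = 293.0 m³/s; V = ΣQ_DR·Δt = 5.274 × 10^5 m³.
Runoff depth d = V / A = 38.50 mm.
C = d / P = 38.50 / 72.2 = 0.53.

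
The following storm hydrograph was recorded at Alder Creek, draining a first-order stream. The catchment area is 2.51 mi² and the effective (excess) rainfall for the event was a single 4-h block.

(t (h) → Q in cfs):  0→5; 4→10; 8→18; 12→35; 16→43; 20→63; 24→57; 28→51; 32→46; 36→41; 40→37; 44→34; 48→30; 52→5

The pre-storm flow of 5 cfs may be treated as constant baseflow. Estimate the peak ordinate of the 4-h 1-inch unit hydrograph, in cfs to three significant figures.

Direct runoff: 0.0, 5.0, 13.0, 30.0, 38.0, 58.0, 52.0, 46.0, 41.0, 36.0, 32.0, 29.0, 25.0, 0.0 cfs; ΣQ_DR = 405.0 cfs, peak = 58.0 cfs.
Runoff depth d = ΣQ_DR·Δt / A = 405.0 × 14400 / (2.51 mi²) = 1.000 in.
The 1-inch UH is the DRH scaled by (1 in)/d, so U_p = 58.0 × 1/1.000 = 58.0 cfs.

U_p ≈ 58.0 cfs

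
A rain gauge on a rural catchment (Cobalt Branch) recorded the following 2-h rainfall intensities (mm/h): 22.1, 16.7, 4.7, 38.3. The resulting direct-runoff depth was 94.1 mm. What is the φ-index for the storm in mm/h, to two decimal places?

φ ≈ 10.02 mm/h

Only the 3 blocks with intensity above φ contribute runoff: 22.1, 16.7, 38.3 mm/h.
Σ(I−φ)·Δt = d  ⇒  (22.1+16.7+38.3 − 3φ)·2 = 94.1
φ = (77.10 − 94.1/2) / 3 = 10.02 mm/h.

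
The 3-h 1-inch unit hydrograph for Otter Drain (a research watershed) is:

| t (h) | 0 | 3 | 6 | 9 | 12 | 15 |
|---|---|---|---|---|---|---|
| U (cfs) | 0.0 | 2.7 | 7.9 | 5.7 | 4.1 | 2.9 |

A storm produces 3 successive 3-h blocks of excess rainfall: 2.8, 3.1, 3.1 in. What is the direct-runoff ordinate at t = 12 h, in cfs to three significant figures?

By discrete convolution, Q_j = Σ (P_i / 1 in) · U_{j−i}.
At t = 12 h (j=4): Q = (2.8/1)·4.1 + (3.1/1)·5.7 + (3.1/1)·7.9 = 53.6 cfs.

Q ≈ 53.6 cfs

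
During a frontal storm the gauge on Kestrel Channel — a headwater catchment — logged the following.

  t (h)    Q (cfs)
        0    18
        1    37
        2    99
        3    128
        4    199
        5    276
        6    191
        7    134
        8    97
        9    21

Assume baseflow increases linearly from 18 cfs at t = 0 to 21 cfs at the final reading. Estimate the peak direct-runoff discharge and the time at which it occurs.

Q_p = 256.33 cfs at t = 5 h

Subtracting baseflow gives direct-runoff ordinates: 0.00, 18.67, 80.33, 109.00, 179.67, 256.33, 171.00, 113.67, 76.33, 0.00 cfs.
The maximum is 256.33 cfs, occurring at the reading for t = 5 h.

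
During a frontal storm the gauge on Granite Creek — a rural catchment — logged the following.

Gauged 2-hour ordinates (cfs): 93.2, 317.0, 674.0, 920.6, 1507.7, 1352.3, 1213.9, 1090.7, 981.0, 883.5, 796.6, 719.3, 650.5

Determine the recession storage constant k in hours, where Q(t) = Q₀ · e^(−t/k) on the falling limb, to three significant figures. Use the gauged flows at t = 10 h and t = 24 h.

On the falling limb, Q drops from 1352.3 to 650.5 cfs between t = 10 h and t = 24 h (Δt = 14 h).
k = −Δt / ln(Q₂/Q₁) = −14 / ln(650.5/1352.3) = 19.1 h.

k ≈ 19.1 h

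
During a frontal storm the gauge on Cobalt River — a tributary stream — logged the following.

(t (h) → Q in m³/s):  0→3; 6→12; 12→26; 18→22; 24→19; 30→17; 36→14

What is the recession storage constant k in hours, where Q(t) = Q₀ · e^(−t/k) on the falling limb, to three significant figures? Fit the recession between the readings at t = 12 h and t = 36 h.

k ≈ 38.8 h

On the falling limb, Q drops from 26 to 14 m³/s between t = 12 h and t = 36 h (Δt = 24 h).
k = −Δt / ln(Q₂/Q₁) = −24 / ln(14/26) = 38.8 h.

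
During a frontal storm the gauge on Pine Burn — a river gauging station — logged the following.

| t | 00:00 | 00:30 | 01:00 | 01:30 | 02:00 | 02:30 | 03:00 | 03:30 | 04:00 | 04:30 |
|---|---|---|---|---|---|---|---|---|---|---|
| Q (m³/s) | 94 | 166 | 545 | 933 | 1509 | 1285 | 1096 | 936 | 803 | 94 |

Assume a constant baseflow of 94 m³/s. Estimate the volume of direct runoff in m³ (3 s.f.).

V ≈ 1.17 × 10^7 m³

Direct-runoff ordinates (Q − Q_b): 0.0, 72.0, 451.0, 839.0, 1415.0, 1191.0, 1002.0, 842.0, 709.0, 0.0 m³/s.
ΣQ_DR = 6521 m³/s.
With Δt = 0.5 h = 1800 s, V = ΣQ_DR · Δt = 6521 × 1800 = 1.17 × 10^7 m³.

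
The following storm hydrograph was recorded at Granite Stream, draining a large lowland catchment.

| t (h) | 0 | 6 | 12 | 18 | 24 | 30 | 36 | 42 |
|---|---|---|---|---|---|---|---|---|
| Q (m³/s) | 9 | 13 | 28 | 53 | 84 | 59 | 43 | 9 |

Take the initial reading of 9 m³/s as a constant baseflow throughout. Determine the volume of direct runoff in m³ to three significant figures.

Direct-runoff ordinates (Q − Q_b): 0.0, 4.0, 19.0, 44.0, 75.0, 50.0, 34.0, 0.0 m³/s.
ΣQ_DR = 226.0 m³/s.
With Δt = 6 h = 21600 s, V = ΣQ_DR · Δt = 226.0 × 21600 = 4.88 × 10^6 m³.

V ≈ 4.88 × 10^6 m³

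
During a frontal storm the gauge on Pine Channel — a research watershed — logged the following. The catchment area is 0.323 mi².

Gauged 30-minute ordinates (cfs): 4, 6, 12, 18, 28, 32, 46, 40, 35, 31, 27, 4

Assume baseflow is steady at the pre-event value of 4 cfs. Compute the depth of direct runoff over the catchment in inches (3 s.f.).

Direct runoff: 0.0, 2.0, 8.0, 14.0, 24.0, 28.0, 42.0, 36.0, 31.0, 27.0, 23.0, 0.0 cfs; ΣQ_DR = 235.0 cfs.
V = ΣQ_DR · Δt = 235.0 × 1800 s = 4.230 × 10^5 ft³.
Over A = 0.323 mi², depth = V / A = 0.564 in.

d ≈ 0.564 in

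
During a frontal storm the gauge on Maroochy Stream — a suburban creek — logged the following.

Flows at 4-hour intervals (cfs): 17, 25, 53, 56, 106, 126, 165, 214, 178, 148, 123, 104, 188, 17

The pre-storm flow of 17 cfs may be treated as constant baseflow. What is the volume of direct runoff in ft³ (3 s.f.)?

V ≈ 1.85 × 10^7 ft³

Direct-runoff ordinates (Q − Q_b): 0.0, 8.0, 36.0, 39.0, 89.0, 109.0, 148.0, 197.0, 161.0, 131.0, 106.0, 87.0, 171.0, 0.0 cfs.
ΣQ_DR = 1282 cfs.
With Δt = 4 h = 14400 s, V = ΣQ_DR · Δt = 1282 × 14400 = 1.85 × 10^7 ft³.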